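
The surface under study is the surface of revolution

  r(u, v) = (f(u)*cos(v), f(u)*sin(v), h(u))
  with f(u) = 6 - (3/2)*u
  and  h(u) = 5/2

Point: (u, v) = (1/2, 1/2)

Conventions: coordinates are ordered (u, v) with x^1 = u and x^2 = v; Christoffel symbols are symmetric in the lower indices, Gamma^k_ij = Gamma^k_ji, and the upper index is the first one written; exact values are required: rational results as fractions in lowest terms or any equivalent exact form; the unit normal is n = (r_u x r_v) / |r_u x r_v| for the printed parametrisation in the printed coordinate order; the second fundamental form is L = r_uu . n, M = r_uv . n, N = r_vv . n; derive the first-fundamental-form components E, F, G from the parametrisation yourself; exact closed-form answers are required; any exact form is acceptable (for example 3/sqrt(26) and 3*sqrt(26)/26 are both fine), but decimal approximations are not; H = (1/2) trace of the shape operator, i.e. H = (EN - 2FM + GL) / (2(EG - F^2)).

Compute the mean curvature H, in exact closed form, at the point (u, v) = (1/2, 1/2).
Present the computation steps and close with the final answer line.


f = 21/4, f' = -3/2, f'' = 0, h' = 0, h'' = 0
E = 9/4, F = 0, G = 441/16; answer radicand W^2 = 9/4
unnormalised second-form numerators: l = 0, m = 0, n = 0; L = l/sqrt(9/4), and similarly M = m/sqrt(W^2), N = n/sqrt(W^2)
H = (E*n - 2*F*m + G*l) / (2*(EG - F^2)*sqrt(W^2)); E*n - 2*F*m + G*l = 0, EG - F^2 = 3969/64, so H = (0)/sqrt(9/4)

Answer: H = 0


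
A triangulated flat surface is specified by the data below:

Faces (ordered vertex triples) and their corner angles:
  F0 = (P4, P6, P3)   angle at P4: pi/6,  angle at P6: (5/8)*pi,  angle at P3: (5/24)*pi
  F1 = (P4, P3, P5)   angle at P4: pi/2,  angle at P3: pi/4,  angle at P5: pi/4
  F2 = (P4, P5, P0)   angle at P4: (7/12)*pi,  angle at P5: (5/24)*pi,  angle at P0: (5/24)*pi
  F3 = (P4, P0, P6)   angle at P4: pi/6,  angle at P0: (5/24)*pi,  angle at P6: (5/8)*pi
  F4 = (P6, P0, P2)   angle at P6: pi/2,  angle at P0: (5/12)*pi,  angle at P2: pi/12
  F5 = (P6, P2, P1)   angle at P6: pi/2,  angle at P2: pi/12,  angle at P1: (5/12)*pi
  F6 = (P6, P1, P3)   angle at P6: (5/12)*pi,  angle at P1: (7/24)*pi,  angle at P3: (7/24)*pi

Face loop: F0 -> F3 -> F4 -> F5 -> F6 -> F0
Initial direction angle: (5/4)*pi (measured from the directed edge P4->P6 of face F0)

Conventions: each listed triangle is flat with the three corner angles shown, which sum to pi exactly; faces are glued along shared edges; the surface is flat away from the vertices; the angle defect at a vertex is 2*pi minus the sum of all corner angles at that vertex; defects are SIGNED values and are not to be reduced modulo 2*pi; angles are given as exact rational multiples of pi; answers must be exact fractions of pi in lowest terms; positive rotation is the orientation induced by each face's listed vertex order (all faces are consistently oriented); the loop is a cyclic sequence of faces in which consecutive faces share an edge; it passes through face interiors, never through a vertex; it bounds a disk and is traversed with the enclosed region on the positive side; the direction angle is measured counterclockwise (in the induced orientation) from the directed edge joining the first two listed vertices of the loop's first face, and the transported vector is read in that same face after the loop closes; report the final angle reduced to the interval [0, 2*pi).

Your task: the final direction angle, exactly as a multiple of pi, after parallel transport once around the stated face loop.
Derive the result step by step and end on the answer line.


enclosed vertex P6: corner angles sum to (8/3)*pi, defect = 2*pi - (8/3)*pi = (-2/3)*pi
final direction = starting direction + enclosed defect total, reduced mod 2*pi (induced orientation)
final angle = (5/4)*pi - (2/3)*pi = (7/12)*pi (mod 2*pi)

Answer: final direction angle = (7/12)*pi


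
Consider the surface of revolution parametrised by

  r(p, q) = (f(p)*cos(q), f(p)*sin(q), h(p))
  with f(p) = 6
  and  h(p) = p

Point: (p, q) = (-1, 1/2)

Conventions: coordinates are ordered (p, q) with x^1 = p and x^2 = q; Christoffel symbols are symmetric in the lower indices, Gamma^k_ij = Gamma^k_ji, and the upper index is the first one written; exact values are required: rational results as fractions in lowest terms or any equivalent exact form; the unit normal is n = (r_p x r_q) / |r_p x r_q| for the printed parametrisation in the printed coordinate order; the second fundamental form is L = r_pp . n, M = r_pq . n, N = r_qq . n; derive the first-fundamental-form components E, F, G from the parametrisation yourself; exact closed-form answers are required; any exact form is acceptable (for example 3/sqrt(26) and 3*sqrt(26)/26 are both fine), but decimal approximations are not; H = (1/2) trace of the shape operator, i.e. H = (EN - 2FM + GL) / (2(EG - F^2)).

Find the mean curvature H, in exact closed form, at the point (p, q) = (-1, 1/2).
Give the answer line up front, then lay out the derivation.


Answer: H = 1/12

f = 6, f' = 0, f'' = 0, h' = 1, h'' = 0
E = 1, F = 0, G = 36; answer radicand W^2 = 1
unnormalised second-form numerators: l = 0, m = 0, n = 6; L = l/sqrt(1), and similarly M = m/sqrt(W^2), N = n/sqrt(W^2)
H = (E*n - 2*F*m + G*l) / (2*(EG - F^2)*sqrt(W^2)); E*n - 2*F*m + G*l = 6, EG - F^2 = 36, so H = (1/12)/sqrt(1)


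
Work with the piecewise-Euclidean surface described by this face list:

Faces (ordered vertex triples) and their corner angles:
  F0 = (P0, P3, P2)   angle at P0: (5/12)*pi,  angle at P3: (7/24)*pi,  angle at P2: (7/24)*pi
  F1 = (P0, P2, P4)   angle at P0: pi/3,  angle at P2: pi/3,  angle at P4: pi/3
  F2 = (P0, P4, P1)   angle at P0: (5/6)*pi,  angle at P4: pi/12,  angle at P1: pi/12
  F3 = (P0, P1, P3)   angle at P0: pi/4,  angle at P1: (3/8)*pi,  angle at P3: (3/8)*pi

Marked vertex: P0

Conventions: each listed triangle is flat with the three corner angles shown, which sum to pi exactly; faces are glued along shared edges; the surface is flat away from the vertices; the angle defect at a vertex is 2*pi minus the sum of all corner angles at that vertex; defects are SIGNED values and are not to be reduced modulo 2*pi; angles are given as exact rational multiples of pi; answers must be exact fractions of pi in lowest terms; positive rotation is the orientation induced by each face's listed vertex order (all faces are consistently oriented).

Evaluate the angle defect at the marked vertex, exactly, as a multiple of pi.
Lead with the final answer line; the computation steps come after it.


Answer: defect(P0) = pi/6

Sum of corner angles at P0: (11/6)*pi
defect = 2*pi - (11/6)*pi


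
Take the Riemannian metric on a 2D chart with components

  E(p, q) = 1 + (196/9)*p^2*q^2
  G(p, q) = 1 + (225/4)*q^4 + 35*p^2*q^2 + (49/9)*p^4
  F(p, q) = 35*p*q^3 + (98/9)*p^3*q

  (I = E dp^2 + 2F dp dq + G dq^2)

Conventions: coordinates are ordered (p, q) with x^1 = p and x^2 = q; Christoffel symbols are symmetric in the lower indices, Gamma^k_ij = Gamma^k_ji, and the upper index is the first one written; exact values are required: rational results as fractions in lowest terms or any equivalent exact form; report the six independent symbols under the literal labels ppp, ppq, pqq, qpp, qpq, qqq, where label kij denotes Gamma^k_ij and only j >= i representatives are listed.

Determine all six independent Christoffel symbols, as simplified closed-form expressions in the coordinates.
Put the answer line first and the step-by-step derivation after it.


Answer: Gamma_ppp = 784*p*q^2/(196*p^4 + 2044*p^2*q^2 + 2025*q^4 + 36), Gamma_ppq = 784*p^2*q/(196*p^4 + 2044*p^2*q^2 + 2025*q^4 + 36), Gamma_pqq = 2520*p*q^2/(196*p^4 + 2044*p^2*q^2 + 2025*q^4 + 36), Gamma_qpp = (392*p^2*q + 1260*q^3)/(196*p^4 + 2044*p^2*q^2 + 2025*q^4 + 36), Gamma_qpq = (392*p^3 + 1260*p*q^2)/(196*p^4 + 2044*p^2*q^2 + 2025*q^4 + 36), Gamma_qqq = (1260*p^2*q + 4050*q^3)/(196*p^4 + 2044*p^2*q^2 + 2025*q^4 + 36)

E = 1 + (196/9)*p^2*q^2; F = 35*p*q^3 + (98/9)*p^3*q; G = 1 + (225/4)*q^4 + 35*p^2*q^2 + (49/9)*p^4
Gamma^k_ij = (1/2) g^{kl} (d_i g_jl + d_j g_il - d_l g_ij), with g^inv = (1/(EG-F^2)) [[G, -F], [-F, E]]
first partials: E_p = (392/9)*p*q^2, E_q = (392/9)*p^2*q, F_p = 35*q^3 + (98/3)*p^2*q, F_q = 105*p*q^2 + (98/9)*p^3, G_p = 70*p*q^2 + (196/9)*p^3, G_q = 225*q^3 + 70*p^2*q
D = EG - F^2 = 1 + (225/4)*q^4 + (511/9)*p^2*q^2 + (49/9)*p^4
expanded: Gamma^p_pp = (G E_p - 2F F_p + F E_q)/(2D), Gamma^p_pq = (G E_q - F G_p)/(2D), Gamma^p_qq = (2G F_q - G G_p - F G_q)/(2D), Gamma^q_pp = (2E F_p - E E_q - F E_p)/(2D), Gamma^q_pq = (E G_p - F E_q)/(2D), Gamma^q_qq = (E G_q - 2F F_q + F G_p)/(2D); substitute and cancel common factors


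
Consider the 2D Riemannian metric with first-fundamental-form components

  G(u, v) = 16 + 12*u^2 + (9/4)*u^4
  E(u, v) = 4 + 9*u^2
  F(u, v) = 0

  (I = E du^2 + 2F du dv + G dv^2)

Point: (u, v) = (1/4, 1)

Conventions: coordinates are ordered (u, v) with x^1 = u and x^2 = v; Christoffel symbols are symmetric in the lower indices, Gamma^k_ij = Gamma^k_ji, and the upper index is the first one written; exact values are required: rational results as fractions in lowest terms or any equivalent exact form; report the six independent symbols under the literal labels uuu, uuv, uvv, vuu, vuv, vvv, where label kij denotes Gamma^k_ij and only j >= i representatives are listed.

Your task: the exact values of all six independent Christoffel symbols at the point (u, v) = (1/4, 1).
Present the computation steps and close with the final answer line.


E = 73/16, F = 0, G = 17161/1024 at the point
E_u = 9/2, E_v = 0, F_u = 0, F_v = 0, G_u = 393/64, G_v = 0
EG - F^2 = 1252753/16384;  g^inv = (16384/1252753) * [[17161/1024, 0], [0, 73/16]]
first-kind symbols [ij,l] = (1/2)(d_i g_jl + d_j g_il - d_l g_ij): [uu,u] = E_u/2 = 9/4, [uu,v] = F_u - E_v/2 = 0, [uv,u] = E_v/2 = 0, [uv,v] = G_u/2 = 393/128, [vv,u] = F_v - G_u/2 = -393/128, [vv,v] = G_v/2 = 0
Gamma^u_ij = (G*[ij,u] - F*[ij,v])/(EG - F^2), Gamma^v_ij = (E*[ij,v] - F*[ij,u])/(EG - F^2)

Answer: Gamma_uuu = 36/73, Gamma_uuv = 0, Gamma_uvv = -393/584, Gamma_vuu = 0, Gamma_vuv = 24/131, Gamma_vvv = 0


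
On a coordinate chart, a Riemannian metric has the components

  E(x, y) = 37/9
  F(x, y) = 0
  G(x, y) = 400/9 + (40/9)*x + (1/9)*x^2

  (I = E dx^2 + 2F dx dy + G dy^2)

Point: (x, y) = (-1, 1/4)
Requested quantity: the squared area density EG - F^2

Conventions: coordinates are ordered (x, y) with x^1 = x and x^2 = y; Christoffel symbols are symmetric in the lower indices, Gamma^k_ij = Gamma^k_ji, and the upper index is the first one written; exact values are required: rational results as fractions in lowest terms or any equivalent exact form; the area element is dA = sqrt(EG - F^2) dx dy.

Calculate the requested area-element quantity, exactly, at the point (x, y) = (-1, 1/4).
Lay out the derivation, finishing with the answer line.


E = 37/9, F = 0, G = 361/9; EG - F^2 = 13357/81

Answer: EG - F^2 = 13357/81


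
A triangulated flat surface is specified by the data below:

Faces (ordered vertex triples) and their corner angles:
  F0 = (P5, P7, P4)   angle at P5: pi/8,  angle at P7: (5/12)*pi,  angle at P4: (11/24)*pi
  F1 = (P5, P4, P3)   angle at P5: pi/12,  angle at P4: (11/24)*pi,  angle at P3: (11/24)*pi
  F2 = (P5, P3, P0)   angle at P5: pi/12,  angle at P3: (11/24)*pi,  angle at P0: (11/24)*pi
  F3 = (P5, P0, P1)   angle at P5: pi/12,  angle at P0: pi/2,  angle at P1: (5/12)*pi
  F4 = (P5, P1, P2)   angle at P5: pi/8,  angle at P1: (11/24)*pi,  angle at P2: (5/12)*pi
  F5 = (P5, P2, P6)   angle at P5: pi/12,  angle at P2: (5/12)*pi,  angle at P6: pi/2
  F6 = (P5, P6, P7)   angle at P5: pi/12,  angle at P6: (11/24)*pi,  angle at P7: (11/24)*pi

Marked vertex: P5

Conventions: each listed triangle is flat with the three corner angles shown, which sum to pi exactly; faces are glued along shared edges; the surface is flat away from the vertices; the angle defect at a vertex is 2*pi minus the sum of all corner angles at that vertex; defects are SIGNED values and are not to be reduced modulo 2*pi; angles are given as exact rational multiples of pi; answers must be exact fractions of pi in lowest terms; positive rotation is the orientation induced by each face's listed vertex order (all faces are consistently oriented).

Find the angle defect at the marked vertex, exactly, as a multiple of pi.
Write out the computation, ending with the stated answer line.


Sum of corner angles at P5: (2/3)*pi
defect = 2*pi - (2/3)*pi

Answer: defect(P5) = (4/3)*pi


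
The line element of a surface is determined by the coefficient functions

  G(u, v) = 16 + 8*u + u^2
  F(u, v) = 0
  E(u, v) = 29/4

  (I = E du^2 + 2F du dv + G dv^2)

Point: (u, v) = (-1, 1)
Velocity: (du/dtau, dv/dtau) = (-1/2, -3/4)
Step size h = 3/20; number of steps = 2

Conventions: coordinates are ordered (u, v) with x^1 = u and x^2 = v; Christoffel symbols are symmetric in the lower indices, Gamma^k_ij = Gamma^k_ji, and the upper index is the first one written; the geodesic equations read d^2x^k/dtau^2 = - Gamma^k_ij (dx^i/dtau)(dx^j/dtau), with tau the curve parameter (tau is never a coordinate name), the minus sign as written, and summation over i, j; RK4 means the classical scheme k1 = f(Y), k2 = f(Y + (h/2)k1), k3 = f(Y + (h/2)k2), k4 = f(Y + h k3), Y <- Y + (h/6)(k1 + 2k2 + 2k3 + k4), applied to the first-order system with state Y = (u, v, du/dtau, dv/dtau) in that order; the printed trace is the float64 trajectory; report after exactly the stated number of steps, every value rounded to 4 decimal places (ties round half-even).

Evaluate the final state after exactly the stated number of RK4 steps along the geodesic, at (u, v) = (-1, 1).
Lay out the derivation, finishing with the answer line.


f(Y) = (du/dtau, dv/dtau, -Gamma^u_ij Y'^i Y'^j, -Gamma^v_ij Y'^i Y'^j) with the Gammas evaluated at the stage position; h = 0.150000; intermediate values shown to 6 dp
step 0: u = -1.0000, v = 1.0000, du/dtau = -0.5000, dv/dtau = -0.7500
step 1:
  k1: at (u, v) = (-1.000000, 1.000000), (du/dtau, dv/dtau) = (-0.500000, -0.750000); Gamma_uuu = 0.000000, Gamma_uuv = 0.000000, Gamma_uvv = -0.413793, Gamma_vuu = 0.000000, Gamma_vuv = 0.333333, Gamma_vvv = 0.000000; k1 = (-0.500000, -0.750000, 0.232759, -0.250000)
  k2: at (u, v) = (-1.037500, 0.943750), (du/dtau, dv/dtau) = (-0.482543, -0.768750); Gamma_uuu = 0.000000, Gamma_uuv = 0.000000, Gamma_uvv = -0.408621, Gamma_vuu = 0.000000, Gamma_vuv = 0.337553, Gamma_vvv = 0.000000; k2 = (-0.482543, -0.768750, 0.241485, -0.250434)
  k3: at (u, v) = (-1.036191, 0.942344), (du/dtau, dv/dtau) = (-0.481889, -0.768783); Gamma_uuu = 0.000000, Gamma_uuv = 0.000000, Gamma_uvv = -0.408801, Gamma_vuu = 0.000000, Gamma_vuv = 0.337404, Gamma_vvv = 0.000000; k3 = (-0.481889, -0.768783, 0.241612, -0.249994)
  k4: at (u, v) = (-1.072283, 0.884683), (du/dtau, dv/dtau) = (-0.463758, -0.787499); Gamma_uuu = 0.000000, Gamma_uuv = 0.000000, Gamma_uvv = -0.403823, Gamma_vuu = 0.000000, Gamma_vuv = 0.341563, Gamma_vvv = 0.000000; k4 = (-0.463758, -0.787499, 0.250433, -0.249484)
  Y <- Y + (h/6)(k1 + 2k2 + 2k3 + k4): u = -1.0723, v = 0.8847, du/dtau = -0.4638, dv/dtau = -0.7875
step 2:
  k1: at (u, v) = (-1.072316, 0.884686), (du/dtau, dv/dtau) = (-0.463765, -0.787508); Gamma_uuu = 0.000000, Gamma_uuv = 0.000000, Gamma_uvv = -0.403819, Gamma_vuu = 0.000000, Gamma_vuv = 0.341567, Gamma_vvv = 0.000000; k1 = (-0.463765, -0.787508, 0.250436, -0.249494)
  k2: at (u, v) = (-1.107098, 0.825623), (du/dtau, dv/dtau) = (-0.444983, -0.806221); Gamma_uuu = 0.000000, Gamma_uuv = 0.000000, Gamma_uvv = -0.399021, Gamma_vuu = 0.000000, Gamma_vuv = 0.345674, Gamma_vvv = 0.000000; k2 = (-0.444983, -0.806221, 0.259360, -0.248024)
  k3: at (u, v) = (-1.105689, 0.824219), (du/dtau, dv/dtau) = (-0.444313, -0.806110); Gamma_uuu = 0.000000, Gamma_uuv = 0.000000, Gamma_uvv = -0.399215, Gamma_vuu = 0.000000, Gamma_vuv = 0.345505, Gamma_vvv = 0.000000; k3 = (-0.444313, -0.806110, 0.259416, -0.247496)
  k4: at (u, v) = (-1.138963, 0.763769), (du/dtau, dv/dtau) = (-0.424853, -0.824633); Gamma_uuu = 0.000000, Gamma_uuv = 0.000000, Gamma_uvv = -0.394626, Gamma_vuu = 0.000000, Gamma_vuv = 0.349524, Gamma_vvv = 0.000000; k4 = (-0.424853, -0.824633, 0.268353, -0.244910)
  Y <- Y + (h/6)(k1 + 2k2 + 2k3 + k4): u = -1.1390, v = 0.7638, du/dtau = -0.4249, dv/dtau = -0.8246

Answer: u = -1.1390, v = 0.7638, du/dtau = -0.4249, dv/dtau = -0.8246


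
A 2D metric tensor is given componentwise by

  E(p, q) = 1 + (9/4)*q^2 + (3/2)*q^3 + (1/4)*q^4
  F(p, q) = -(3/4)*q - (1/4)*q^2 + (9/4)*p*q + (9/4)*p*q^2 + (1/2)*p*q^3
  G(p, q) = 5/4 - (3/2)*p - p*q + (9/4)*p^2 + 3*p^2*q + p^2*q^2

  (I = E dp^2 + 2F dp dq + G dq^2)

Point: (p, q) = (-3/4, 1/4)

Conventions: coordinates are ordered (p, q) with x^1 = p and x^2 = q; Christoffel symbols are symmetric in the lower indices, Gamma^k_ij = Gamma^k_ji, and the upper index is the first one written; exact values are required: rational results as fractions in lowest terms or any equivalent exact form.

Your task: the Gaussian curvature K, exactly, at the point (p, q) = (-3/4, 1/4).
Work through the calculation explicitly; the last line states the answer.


E = 1193/1024, F = -377/512, G = 1097/256, EG - F^2 = 4557/1024 at the point
E_p = 0, E_q = 91/64, F_p = 91/128, F_q = -445/128, G_p = -203/32, G_q = 87/32
E_qq = 111/16, F_pq = 111/32, G_pp = 49/8
Evaluate Brioschi's two determinant matrices M1, M2 and divide by (EG - F^2)^2.
M1 = [[-E_qq/2 + F_pq - G_pp/2, E_p/2, F_p - E_q/2], [F_q - G_p/2, E, F], [G_q/2, F, G]] = [[-49/16, 0, 0], [-39/128, 1193/1024, -377/512], [87/64, -377/512, 1097/256]]; det M1 = -223293/16384
M2 = [[0, E_q/2, G_p/2], [E_q/2, E, F], [G_p/2, F, G]] = [[0, 91/128, -203/64], [91/128, 1193/1024, -377/512], [-203/64, -377/512, 1097/256]]; det M2 = -173117/16384
det M1 - det M2 = -49/16; K = -49/16 / (4557/1024)^2 = -65536/423801

Answer: K = -65536/423801


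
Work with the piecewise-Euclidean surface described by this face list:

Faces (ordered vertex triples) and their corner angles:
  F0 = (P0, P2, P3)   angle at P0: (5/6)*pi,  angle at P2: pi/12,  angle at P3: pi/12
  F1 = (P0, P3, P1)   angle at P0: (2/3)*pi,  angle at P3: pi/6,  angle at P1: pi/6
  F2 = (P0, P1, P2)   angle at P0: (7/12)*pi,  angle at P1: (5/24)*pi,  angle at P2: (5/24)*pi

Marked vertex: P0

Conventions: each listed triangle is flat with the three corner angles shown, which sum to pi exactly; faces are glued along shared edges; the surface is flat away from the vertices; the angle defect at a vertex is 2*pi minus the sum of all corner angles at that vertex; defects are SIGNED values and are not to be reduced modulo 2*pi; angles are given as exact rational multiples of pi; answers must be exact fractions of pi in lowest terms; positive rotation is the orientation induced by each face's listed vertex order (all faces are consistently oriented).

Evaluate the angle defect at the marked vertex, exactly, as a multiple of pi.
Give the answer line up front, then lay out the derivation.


Answer: defect(P0) = -pi/12

Sum of corner angles at P0: (25/12)*pi
defect = 2*pi - (25/12)*pi


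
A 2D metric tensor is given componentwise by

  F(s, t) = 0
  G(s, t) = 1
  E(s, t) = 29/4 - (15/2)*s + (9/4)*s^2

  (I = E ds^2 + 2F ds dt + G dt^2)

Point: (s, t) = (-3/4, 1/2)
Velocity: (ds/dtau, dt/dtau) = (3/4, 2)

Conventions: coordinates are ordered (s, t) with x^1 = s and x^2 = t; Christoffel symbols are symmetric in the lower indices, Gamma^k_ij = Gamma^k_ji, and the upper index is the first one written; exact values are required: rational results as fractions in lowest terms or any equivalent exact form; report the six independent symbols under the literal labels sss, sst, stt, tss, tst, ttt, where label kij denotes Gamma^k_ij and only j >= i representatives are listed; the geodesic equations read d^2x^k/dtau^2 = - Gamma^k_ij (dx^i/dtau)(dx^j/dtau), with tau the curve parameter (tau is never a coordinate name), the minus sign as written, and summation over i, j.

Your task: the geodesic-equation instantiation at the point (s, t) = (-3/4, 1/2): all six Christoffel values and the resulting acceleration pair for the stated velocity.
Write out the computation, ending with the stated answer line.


E = 905/64, F = 0, G = 1 at the point
E_s = -87/8, E_t = 0, F_s = 0, F_t = 0, G_s = 0, G_t = 0
EG - F^2 = 905/64;  g^inv = (64/905) * [[1, 0], [0, 905/64]]
first-kind symbols [ij,l] = (1/2)(d_i g_jl + d_j g_il - d_l g_ij): [ss,s] = E_s/2 = -87/16, [ss,t] = F_s - E_t/2 = 0, [st,s] = E_t/2 = 0, [st,t] = G_s/2 = 0, [tt,s] = F_t - G_s/2 = 0, [tt,t] = G_t/2 = 0
Gamma^s_ij = (G*[ij,s] - F*[ij,t])/(EG - F^2), Gamma^t_ij = (E*[ij,t] - F*[ij,s])/(EG - F^2)
Gamma_sss = -348/905, Gamma_sst = 0, Gamma_stt = 0, Gamma_tss = 0, Gamma_tst = 0, Gamma_ttt = 0
d^2s/dtau^2 = -(Gamma_sss*(3/4)^2 + 2*Gamma_sst*(3/4)*(2) + Gamma_stt*(2)^2) = 783/3620
d^2t/dtau^2 = -(Gamma_tss*(3/4)^2 + 2*Gamma_tst*(3/4)*(2) + Gamma_ttt*(2)^2) = 0

Answer: Gamma_sss = -348/905, Gamma_sst = 0, Gamma_stt = 0, Gamma_tss = 0, Gamma_tst = 0, Gamma_ttt = 0; accelerations (d^2s/dtau^2, d^2t/dtau^2) = (783/3620, 0)


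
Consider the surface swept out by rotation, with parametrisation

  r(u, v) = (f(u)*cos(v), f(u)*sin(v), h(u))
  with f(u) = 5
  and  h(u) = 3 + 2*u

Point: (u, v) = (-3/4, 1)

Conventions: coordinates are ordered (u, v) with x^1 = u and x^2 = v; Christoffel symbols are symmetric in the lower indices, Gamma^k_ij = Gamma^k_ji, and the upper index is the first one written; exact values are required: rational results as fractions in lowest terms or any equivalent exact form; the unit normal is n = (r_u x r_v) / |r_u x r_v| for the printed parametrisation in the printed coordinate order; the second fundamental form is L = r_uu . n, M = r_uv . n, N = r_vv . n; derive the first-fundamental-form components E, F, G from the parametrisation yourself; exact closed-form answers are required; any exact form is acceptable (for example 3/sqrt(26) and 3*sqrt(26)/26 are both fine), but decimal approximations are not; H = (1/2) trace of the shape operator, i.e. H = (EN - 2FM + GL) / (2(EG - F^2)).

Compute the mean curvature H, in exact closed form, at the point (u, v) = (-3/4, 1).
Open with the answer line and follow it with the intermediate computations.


Answer: H = 1/10

f = 5, f' = 0, f'' = 0, h' = 2, h'' = 0
E = 4, F = 0, G = 25; answer radicand W^2 = 4
unnormalised second-form numerators: l = 0, m = 0, n = 10; L = l/sqrt(4), and similarly M = m/sqrt(W^2), N = n/sqrt(W^2)
H = (E*n - 2*F*m + G*l) / (2*(EG - F^2)*sqrt(W^2)); E*n - 2*F*m + G*l = 40, EG - F^2 = 100, so H = (1/5)/sqrt(4)


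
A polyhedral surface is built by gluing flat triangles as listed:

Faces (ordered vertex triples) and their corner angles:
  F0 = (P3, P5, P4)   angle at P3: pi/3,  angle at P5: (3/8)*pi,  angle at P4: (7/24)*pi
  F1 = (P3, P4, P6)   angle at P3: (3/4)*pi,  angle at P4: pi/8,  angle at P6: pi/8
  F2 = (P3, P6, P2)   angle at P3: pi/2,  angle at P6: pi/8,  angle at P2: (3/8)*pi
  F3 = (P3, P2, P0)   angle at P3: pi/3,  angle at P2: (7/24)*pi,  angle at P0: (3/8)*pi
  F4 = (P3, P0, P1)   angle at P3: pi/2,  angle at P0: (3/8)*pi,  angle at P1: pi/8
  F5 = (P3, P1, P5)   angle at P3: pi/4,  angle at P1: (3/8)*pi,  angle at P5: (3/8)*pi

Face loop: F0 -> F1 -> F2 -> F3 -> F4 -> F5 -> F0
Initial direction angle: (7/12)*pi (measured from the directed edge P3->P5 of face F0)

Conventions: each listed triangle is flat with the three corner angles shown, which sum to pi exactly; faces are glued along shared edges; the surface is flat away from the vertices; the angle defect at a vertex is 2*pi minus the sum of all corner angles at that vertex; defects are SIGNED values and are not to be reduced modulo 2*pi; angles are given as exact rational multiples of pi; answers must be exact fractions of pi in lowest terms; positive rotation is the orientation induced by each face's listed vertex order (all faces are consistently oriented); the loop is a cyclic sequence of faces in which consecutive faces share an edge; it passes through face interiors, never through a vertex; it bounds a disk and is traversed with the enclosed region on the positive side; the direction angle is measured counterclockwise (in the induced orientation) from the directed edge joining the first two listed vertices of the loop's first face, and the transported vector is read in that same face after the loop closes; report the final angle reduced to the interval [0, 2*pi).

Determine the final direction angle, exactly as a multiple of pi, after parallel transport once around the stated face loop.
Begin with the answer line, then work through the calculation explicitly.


Answer: final direction angle = (23/12)*pi

enclosed vertex P3: corner angles sum to (8/3)*pi, defect = 2*pi - (8/3)*pi = (-2/3)*pi
holonomy = initial angle + sum of enclosed defects (mod 2*pi), positive in the induced orientation
final angle = (7/12)*pi - (2/3)*pi = (23/12)*pi (mod 2*pi)


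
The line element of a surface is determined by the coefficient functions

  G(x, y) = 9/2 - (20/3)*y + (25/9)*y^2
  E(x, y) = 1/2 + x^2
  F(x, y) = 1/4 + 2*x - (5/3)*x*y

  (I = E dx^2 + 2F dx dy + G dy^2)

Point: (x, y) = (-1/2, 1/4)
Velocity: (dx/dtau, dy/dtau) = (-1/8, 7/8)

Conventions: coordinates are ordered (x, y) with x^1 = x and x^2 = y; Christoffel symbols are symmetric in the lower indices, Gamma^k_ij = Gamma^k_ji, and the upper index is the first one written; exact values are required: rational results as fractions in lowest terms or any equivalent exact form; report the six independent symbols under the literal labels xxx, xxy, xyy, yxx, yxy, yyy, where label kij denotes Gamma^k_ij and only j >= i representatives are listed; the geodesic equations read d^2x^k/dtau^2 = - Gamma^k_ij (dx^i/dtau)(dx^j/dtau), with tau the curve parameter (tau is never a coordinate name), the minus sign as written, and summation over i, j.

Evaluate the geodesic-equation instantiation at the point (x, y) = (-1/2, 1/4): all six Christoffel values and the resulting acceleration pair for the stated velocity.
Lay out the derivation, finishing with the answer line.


E = 3/4, F = -13/24, G = 433/144 at the point
E_x = -1, E_y = 0, F_x = 19/12, F_y = 5/6, G_x = 0, G_y = -95/18
EG - F^2 = 565/288;  g^inv = (288/565) * [[433/144, 13/24], [13/24, 3/4]]
first-kind symbols [ij,l] = (1/2)(d_i g_jl + d_j g_il - d_l g_ij): [xx,x] = E_x/2 = -1/2, [xx,y] = F_x - E_y/2 = 19/12, [xy,x] = E_y/2 = 0, [xy,y] = G_x/2 = 0, [yy,x] = F_y - G_x/2 = 5/6, [yy,y] = G_y/2 = -95/36
Gamma^x_ij = (G*[ij,x] - F*[ij,y])/(EG - F^2), Gamma^y_ij = (E*[ij,y] - F*[ij,x])/(EG - F^2)
Gamma_xxx = -186/565, Gamma_xxy = 0, Gamma_xyy = 62/113, Gamma_yxx = 264/565, Gamma_yxy = 0, Gamma_yyy = -88/113
d^2x/dtau^2 = -(Gamma_xxx*(-1/8)^2 + 2*Gamma_xxy*(-1/8)*(7/8) + Gamma_xyy*(7/8)^2) = -3751/9040
d^2y/dtau^2 = -(Gamma_yxx*(-1/8)^2 + 2*Gamma_yxy*(-1/8)*(7/8) + Gamma_yyy*(7/8)^2) = 1331/2260

Answer: Gamma_xxx = -186/565, Gamma_xxy = 0, Gamma_xyy = 62/113, Gamma_yxx = 264/565, Gamma_yxy = 0, Gamma_yyy = -88/113; accelerations (d^2x/dtau^2, d^2y/dtau^2) = (-3751/9040, 1331/2260)


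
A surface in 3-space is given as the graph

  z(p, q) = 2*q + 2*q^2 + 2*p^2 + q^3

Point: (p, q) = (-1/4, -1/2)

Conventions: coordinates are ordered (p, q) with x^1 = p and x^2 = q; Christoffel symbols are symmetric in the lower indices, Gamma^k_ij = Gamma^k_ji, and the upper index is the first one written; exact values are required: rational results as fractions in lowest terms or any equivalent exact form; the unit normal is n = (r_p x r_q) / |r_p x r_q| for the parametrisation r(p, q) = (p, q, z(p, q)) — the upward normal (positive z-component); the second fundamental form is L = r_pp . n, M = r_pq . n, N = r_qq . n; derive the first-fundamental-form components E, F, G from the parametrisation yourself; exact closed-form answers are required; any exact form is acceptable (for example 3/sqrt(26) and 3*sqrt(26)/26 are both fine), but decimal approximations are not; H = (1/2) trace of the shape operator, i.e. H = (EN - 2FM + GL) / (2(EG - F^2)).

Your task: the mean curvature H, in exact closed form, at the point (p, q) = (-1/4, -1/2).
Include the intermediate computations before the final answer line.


z_p = -1, z_q = 3/4, z_pp = 4, z_pq = 0, z_qq = 1
E = 2, F = -3/4, G = 25/16; answer radicand W^2 = 41/16
unnormalised second-form numerators: l = 4, m = 0, n = 1; L = l/sqrt(41/16), and similarly M = m/sqrt(W^2), N = n/sqrt(W^2)
H = (E*n - 2*F*m + G*l) / (2*(EG - F^2)*sqrt(W^2)); E*n - 2*F*m + G*l = 33/4, EG - F^2 = 41/16, so H = (66/41)/sqrt(41/16)

Answer: H = 264*sqrt(41)/1681


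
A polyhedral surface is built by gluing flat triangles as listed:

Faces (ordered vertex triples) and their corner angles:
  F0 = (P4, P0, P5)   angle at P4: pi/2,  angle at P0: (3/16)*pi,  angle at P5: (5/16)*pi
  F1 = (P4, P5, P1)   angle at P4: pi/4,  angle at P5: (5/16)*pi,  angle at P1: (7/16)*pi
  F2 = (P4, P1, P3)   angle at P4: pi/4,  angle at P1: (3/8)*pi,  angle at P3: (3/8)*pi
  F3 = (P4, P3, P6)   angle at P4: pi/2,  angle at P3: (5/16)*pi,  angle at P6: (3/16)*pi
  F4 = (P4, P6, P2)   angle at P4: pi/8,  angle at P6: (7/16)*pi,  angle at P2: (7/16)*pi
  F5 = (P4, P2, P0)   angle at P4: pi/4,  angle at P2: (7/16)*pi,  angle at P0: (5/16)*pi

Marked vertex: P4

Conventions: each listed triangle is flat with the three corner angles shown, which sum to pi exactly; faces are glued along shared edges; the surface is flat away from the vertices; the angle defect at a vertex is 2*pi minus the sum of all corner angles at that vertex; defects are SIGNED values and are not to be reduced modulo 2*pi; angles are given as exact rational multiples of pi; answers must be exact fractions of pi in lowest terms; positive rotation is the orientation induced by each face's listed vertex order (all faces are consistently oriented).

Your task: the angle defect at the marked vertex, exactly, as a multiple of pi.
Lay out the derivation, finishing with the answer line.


Sum of corner angles at P4: (15/8)*pi
defect = 2*pi - (15/8)*pi

Answer: defect(P4) = pi/8


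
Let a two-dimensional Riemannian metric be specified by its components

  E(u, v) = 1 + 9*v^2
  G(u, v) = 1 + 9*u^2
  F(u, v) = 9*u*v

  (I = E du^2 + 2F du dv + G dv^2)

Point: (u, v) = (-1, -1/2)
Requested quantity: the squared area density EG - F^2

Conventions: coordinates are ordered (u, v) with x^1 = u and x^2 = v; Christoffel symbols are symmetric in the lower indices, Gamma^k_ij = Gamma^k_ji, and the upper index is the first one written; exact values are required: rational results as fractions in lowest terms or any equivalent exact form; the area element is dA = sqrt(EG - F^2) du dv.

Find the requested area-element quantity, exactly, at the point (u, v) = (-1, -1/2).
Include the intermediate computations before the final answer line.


E = 13/4, F = 9/2, G = 10; EG - F^2 = 49/4

Answer: EG - F^2 = 49/4


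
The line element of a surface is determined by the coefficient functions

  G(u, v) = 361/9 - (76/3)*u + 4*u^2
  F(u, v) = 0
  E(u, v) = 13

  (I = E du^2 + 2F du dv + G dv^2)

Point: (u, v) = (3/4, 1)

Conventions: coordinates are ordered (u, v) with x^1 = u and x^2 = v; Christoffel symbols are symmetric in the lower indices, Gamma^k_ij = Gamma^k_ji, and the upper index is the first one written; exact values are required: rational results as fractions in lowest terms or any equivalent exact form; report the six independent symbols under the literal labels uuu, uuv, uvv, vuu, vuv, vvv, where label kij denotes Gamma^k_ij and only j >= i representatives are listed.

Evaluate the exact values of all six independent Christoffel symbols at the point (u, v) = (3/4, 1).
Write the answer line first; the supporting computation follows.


Answer: Gamma_uuu = 0, Gamma_uuv = 0, Gamma_uvv = 29/39, Gamma_vuu = 0, Gamma_vuv = -12/29, Gamma_vvv = 0

E = 13, F = 0, G = 841/36 at the point
E_u = 0, E_v = 0, F_u = 0, F_v = 0, G_u = -58/3, G_v = 0
EG - F^2 = 10933/36;  g^inv = (36/10933) * [[841/36, 0], [0, 13]]
first-kind symbols [ij,l] = (1/2)(d_i g_jl + d_j g_il - d_l g_ij): [uu,u] = E_u/2 = 0, [uu,v] = F_u - E_v/2 = 0, [uv,u] = E_v/2 = 0, [uv,v] = G_u/2 = -29/3, [vv,u] = F_v - G_u/2 = 29/3, [vv,v] = G_v/2 = 0
Gamma^u_ij = (G*[ij,u] - F*[ij,v])/(EG - F^2), Gamma^v_ij = (E*[ij,v] - F*[ij,u])/(EG - F^2)


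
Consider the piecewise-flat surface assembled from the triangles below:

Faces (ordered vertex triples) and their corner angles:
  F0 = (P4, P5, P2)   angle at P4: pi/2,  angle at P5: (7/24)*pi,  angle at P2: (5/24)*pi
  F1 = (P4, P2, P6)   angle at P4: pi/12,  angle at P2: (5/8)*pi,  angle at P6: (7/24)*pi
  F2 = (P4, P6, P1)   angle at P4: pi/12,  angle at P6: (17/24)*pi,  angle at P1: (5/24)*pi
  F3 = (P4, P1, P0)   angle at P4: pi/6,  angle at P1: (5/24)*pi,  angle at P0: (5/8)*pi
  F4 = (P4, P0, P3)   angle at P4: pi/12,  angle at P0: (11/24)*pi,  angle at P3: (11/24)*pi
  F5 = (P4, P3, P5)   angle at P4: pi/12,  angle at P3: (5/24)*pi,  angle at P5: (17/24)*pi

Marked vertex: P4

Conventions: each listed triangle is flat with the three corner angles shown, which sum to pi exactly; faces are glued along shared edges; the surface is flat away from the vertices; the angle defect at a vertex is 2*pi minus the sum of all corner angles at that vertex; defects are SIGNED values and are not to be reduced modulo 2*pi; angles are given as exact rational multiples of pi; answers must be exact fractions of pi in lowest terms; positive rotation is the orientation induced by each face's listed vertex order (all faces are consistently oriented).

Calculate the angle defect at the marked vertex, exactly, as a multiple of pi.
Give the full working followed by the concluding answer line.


Sum of corner angles at P4: pi
defect = 2*pi - pi

Answer: defect(P4) = pi


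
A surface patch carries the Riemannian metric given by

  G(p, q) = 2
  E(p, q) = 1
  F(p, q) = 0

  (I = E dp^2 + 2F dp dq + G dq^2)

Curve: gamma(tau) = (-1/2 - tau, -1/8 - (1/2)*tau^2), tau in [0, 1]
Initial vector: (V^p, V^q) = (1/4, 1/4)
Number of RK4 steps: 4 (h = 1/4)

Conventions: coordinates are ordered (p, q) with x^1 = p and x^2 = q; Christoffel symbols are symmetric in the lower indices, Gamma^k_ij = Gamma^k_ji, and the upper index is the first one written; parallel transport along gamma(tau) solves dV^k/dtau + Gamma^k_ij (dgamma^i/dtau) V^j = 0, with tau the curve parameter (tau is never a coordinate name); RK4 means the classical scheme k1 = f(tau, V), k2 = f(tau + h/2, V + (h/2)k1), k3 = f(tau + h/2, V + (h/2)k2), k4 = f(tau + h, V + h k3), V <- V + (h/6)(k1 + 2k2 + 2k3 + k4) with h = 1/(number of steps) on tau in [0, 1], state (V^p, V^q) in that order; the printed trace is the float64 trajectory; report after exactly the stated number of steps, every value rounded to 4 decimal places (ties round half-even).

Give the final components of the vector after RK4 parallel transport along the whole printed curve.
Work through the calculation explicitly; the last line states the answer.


gamma'(tau) = (-1, -tau); f(tau, V)^k = -Gamma^k_ij(gamma(tau)) gamma'^i(tau) V^j; h = 1/4; intermediate values shown to 6 dp
curve data and Christoffel symbols at the stage parameters:
  tau = 0.000000: gamma = (-0.500000, -0.125000), gamma' = (-1.000000, 0.000000); Gamma_ppp = 0.000000, Gamma_ppq = 0.000000, Gamma_pqq = 0.000000, Gamma_qpp = 0.000000, Gamma_qpq = 0.000000, Gamma_qqq = 0.000000
  tau = 0.125000: gamma = (-0.625000, -0.132812), gamma' = (-1.000000, -0.125000); Gamma_ppp = 0.000000, Gamma_ppq = 0.000000, Gamma_pqq = 0.000000, Gamma_qpp = 0.000000, Gamma_qpq = 0.000000, Gamma_qqq = 0.000000
  tau = 0.250000: gamma = (-0.750000, -0.156250), gamma' = (-1.000000, -0.250000); Gamma_ppp = 0.000000, Gamma_ppq = 0.000000, Gamma_pqq = 0.000000, Gamma_qpp = 0.000000, Gamma_qpq = 0.000000, Gamma_qqq = 0.000000
  tau = 0.375000: gamma = (-0.875000, -0.195312), gamma' = (-1.000000, -0.375000); Gamma_ppp = 0.000000, Gamma_ppq = 0.000000, Gamma_pqq = 0.000000, Gamma_qpp = 0.000000, Gamma_qpq = 0.000000, Gamma_qqq = 0.000000
  tau = 0.500000: gamma = (-1.000000, -0.250000), gamma' = (-1.000000, -0.500000); Gamma_ppp = 0.000000, Gamma_ppq = 0.000000, Gamma_pqq = 0.000000, Gamma_qpp = 0.000000, Gamma_qpq = 0.000000, Gamma_qqq = 0.000000
  tau = 0.625000: gamma = (-1.125000, -0.320312), gamma' = (-1.000000, -0.625000); Gamma_ppp = 0.000000, Gamma_ppq = 0.000000, Gamma_pqq = 0.000000, Gamma_qpp = 0.000000, Gamma_qpq = 0.000000, Gamma_qqq = 0.000000
  tau = 0.750000: gamma = (-1.250000, -0.406250), gamma' = (-1.000000, -0.750000); Gamma_ppp = 0.000000, Gamma_ppq = 0.000000, Gamma_pqq = 0.000000, Gamma_qpp = 0.000000, Gamma_qpq = 0.000000, Gamma_qqq = 0.000000
  tau = 0.875000: gamma = (-1.375000, -0.507812), gamma' = (-1.000000, -0.875000); Gamma_ppp = 0.000000, Gamma_ppq = 0.000000, Gamma_pqq = 0.000000, Gamma_qpp = 0.000000, Gamma_qpq = 0.000000, Gamma_qqq = 0.000000
  tau = 1.000000: gamma = (-1.500000, -0.625000), gamma' = (-1.000000, -1.000000); Gamma_ppp = 0.000000, Gamma_ppq = 0.000000, Gamma_pqq = 0.000000, Gamma_qpp = 0.000000, Gamma_qpq = 0.000000, Gamma_qqq = 0.000000
step 0: V^p = 0.2500, V^q = 0.2500
step 1: k1 = (0.000000, 0.000000), k2 = (0.000000, 0.000000), k3 = (0.000000, 0.000000), k4 = (0.000000, 0.000000); V <- V + (h/6)(k1 + 2k2 + 2k3 + k4): V^p = 0.2500, V^q = 0.2500
step 2: k1 = (0.000000, 0.000000), k2 = (0.000000, 0.000000), k3 = (0.000000, 0.000000), k4 = (0.000000, 0.000000); V <- V + (h/6)(k1 + 2k2 + 2k3 + k4): V^p = 0.2500, V^q = 0.2500
step 3: k1 = (0.000000, 0.000000), k2 = (0.000000, 0.000000), k3 = (0.000000, 0.000000), k4 = (0.000000, 0.000000); V <- V + (h/6)(k1 + 2k2 + 2k3 + k4): V^p = 0.2500, V^q = 0.2500
step 4: k1 = (0.000000, 0.000000), k2 = (0.000000, 0.000000), k3 = (0.000000, 0.000000), k4 = (0.000000, 0.000000); V <- V + (h/6)(k1 + 2k2 + 2k3 + k4): V^p = 0.2500, V^q = 0.2500

Answer: V^p = 0.2500, V^q = 0.2500


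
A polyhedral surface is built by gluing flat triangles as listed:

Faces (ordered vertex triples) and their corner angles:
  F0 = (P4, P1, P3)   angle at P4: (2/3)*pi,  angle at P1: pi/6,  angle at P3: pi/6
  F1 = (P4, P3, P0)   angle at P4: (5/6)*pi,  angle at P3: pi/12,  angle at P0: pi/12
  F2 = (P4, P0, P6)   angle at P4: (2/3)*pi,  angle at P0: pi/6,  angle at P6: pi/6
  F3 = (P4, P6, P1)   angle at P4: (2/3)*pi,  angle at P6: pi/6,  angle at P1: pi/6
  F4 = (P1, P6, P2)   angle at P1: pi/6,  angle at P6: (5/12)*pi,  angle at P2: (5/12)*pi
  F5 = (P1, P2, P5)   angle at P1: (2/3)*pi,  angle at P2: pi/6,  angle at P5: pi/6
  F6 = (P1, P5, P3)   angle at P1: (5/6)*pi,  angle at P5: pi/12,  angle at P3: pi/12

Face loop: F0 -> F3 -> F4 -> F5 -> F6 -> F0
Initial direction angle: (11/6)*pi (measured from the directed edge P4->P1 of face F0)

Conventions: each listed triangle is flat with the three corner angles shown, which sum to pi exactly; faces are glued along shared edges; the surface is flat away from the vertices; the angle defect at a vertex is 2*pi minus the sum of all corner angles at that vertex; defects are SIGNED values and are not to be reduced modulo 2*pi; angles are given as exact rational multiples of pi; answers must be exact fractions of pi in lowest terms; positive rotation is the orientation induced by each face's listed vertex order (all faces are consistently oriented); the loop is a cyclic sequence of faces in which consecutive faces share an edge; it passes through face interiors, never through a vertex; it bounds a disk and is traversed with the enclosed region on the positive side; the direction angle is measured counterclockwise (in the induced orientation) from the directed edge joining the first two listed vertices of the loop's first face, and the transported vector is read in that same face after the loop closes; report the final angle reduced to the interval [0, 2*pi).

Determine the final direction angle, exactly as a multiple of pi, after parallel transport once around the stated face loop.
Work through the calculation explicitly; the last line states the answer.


enclosed vertex P1: corner angles sum to 2*pi, defect = 2*pi - 2*pi = 0
holonomy = initial angle + sum of enclosed defects (mod 2*pi), positive in the induced orientation
final angle = (11/6)*pi + 0 = (11/6)*pi (mod 2*pi)

Answer: final direction angle = (11/6)*pi


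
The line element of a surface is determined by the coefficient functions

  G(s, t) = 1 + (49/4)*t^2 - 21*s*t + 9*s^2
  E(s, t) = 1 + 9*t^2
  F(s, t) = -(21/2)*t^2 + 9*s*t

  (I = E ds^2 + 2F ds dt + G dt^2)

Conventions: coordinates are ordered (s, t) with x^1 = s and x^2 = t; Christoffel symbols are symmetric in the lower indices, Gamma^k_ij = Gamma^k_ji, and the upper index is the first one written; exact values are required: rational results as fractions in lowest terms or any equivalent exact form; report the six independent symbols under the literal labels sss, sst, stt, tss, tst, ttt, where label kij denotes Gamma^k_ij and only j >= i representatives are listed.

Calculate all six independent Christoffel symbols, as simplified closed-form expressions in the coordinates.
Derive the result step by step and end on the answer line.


E = 1 + 9*t^2; F = -(21/2)*t^2 + 9*s*t; G = 1 + (49/4)*t^2 - 21*s*t + 9*s^2
Gamma^k_ij = (1/2) g^{kl} (d_i g_jl + d_j g_il - d_l g_ij), with g^inv = (1/(EG-F^2)) [[G, -F], [-F, E]]
first partials: E_s = 0, E_t = 18*t, F_s = 9*t, F_t = -21*t + 9*s, G_s = -21*t + 18*s, G_t = (49/2)*t - 21*s
D = EG - F^2 = 1 + (85/4)*t^2 - 21*s*t + 9*s^2
expanded: Gamma^s_ss = (G E_s - 2F F_s + F E_t)/(2D), Gamma^s_st = (G E_t - F G_s)/(2D), Gamma^s_tt = (2G F_t - G G_s - F G_t)/(2D), Gamma^t_ss = (2E F_s - E E_t - F E_s)/(2D), Gamma^t_st = (E G_s - F E_t)/(2D), Gamma^t_tt = (E G_t - 2F F_t + F G_s)/(2D); substitute and cancel common factors

Answer: Gamma_sss = 0, Gamma_sst = 36*t/(36*s^2 - 84*s*t + 85*t^2 + 4), Gamma_stt = -42*t/(36*s^2 - 84*s*t + 85*t^2 + 4), Gamma_tss = 0, Gamma_tst = (36*s - 42*t)/(36*s^2 - 84*s*t + 85*t^2 + 4), Gamma_ttt = (-42*s + 49*t)/(36*s^2 - 84*s*t + 85*t^2 + 4)
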